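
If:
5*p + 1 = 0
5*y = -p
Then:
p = -1/5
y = 1/25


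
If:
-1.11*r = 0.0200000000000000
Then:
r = -0.02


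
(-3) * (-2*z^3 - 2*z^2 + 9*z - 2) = 6*z^3 + 6*z^2 - 27*z + 6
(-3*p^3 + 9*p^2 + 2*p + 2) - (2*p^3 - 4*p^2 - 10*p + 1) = -5*p^3 + 13*p^2 + 12*p + 1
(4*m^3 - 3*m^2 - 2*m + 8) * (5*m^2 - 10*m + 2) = 20*m^5 - 55*m^4 + 28*m^3 + 54*m^2 - 84*m + 16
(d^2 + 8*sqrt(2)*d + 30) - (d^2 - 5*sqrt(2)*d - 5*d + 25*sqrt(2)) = 5*d + 13*sqrt(2)*d - 25*sqrt(2) + 30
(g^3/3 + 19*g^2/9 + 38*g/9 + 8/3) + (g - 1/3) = g^3/3 + 19*g^2/9 + 47*g/9 + 7/3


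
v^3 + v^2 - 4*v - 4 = (v - 2)*(v + 1)*(v + 2)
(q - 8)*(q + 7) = q^2 - q - 56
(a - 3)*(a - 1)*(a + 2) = a^3 - 2*a^2 - 5*a + 6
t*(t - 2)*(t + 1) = t^3 - t^2 - 2*t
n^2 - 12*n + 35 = (n - 7)*(n - 5)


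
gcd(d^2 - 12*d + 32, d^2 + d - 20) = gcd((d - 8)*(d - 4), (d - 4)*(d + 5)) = d - 4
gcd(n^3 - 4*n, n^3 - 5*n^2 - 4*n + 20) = n^2 - 4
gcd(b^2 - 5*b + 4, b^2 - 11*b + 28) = b - 4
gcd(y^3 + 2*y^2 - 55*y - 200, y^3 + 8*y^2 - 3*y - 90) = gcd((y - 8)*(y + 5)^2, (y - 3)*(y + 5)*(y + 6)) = y + 5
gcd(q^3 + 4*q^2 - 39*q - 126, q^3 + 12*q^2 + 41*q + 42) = q^2 + 10*q + 21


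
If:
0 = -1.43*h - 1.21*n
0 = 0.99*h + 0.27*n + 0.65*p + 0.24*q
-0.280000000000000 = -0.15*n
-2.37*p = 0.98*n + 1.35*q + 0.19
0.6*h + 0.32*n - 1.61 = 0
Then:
No Solution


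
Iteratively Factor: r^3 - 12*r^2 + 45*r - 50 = (r - 5)*(r^2 - 7*r + 10) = (r - 5)^2*(r - 2)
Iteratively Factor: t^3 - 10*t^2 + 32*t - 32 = (t - 2)*(t^2 - 8*t + 16) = (t - 4)*(t - 2)*(t - 4)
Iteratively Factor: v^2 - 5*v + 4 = (v - 4)*(v - 1)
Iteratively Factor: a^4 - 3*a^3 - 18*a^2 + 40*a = (a - 2)*(a^3 - a^2 - 20*a) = a*(a - 2)*(a^2 - a - 20) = a*(a - 2)*(a + 4)*(a - 5)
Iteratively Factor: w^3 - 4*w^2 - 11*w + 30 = (w - 5)*(w^2 + w - 6) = (w - 5)*(w - 2)*(w + 3)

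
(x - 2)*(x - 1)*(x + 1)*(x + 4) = x^4 + 2*x^3 - 9*x^2 - 2*x + 8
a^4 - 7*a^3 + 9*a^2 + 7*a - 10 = (a - 5)*(a - 2)*(a - 1)*(a + 1)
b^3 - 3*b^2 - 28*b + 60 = (b - 6)*(b - 2)*(b + 5)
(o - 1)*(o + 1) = o^2 - 1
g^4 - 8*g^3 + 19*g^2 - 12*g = g*(g - 4)*(g - 3)*(g - 1)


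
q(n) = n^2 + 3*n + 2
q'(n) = 2*n + 3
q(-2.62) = 1.00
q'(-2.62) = -2.24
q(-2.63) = 1.03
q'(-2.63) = -2.26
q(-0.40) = 0.96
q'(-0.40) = 2.20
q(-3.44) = 3.51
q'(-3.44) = -3.88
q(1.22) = 7.15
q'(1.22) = 5.44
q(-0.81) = 0.23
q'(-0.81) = 1.38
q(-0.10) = 1.71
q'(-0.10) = 2.80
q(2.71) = 17.47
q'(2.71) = 8.42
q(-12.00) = 110.00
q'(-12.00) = -21.00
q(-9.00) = 56.00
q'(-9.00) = -15.00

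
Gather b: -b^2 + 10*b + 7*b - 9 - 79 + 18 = -b^2 + 17*b - 70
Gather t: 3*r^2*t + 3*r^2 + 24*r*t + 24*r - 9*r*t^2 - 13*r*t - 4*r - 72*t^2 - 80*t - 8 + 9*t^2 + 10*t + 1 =3*r^2 + 20*r + t^2*(-9*r - 63) + t*(3*r^2 + 11*r - 70) - 7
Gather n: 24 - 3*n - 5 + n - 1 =18 - 2*n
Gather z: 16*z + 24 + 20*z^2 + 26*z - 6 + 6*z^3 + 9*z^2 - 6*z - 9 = 6*z^3 + 29*z^2 + 36*z + 9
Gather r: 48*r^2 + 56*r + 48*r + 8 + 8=48*r^2 + 104*r + 16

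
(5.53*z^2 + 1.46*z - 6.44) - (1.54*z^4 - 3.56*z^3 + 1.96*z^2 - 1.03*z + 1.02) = -1.54*z^4 + 3.56*z^3 + 3.57*z^2 + 2.49*z - 7.46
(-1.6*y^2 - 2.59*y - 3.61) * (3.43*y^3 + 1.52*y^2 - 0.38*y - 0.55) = -5.488*y^5 - 11.3157*y^4 - 15.7111*y^3 - 3.623*y^2 + 2.7963*y + 1.9855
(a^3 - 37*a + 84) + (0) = a^3 - 37*a + 84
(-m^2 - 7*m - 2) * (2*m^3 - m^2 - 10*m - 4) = -2*m^5 - 13*m^4 + 13*m^3 + 76*m^2 + 48*m + 8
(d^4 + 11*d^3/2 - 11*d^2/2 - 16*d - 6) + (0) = d^4 + 11*d^3/2 - 11*d^2/2 - 16*d - 6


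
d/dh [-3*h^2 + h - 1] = 1 - 6*h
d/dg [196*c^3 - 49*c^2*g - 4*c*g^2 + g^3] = -49*c^2 - 8*c*g + 3*g^2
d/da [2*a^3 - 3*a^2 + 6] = 6*a*(a - 1)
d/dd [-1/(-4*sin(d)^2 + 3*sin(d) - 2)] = (3 - 8*sin(d))*cos(d)/(4*sin(d)^2 - 3*sin(d) + 2)^2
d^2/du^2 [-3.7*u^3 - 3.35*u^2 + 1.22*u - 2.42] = -22.2*u - 6.7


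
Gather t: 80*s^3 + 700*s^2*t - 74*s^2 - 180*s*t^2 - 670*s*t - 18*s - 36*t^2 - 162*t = 80*s^3 - 74*s^2 - 18*s + t^2*(-180*s - 36) + t*(700*s^2 - 670*s - 162)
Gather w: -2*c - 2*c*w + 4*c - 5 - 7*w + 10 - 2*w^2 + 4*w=2*c - 2*w^2 + w*(-2*c - 3) + 5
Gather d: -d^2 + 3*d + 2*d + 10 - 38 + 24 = -d^2 + 5*d - 4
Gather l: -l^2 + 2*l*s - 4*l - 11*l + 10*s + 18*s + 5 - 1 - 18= -l^2 + l*(2*s - 15) + 28*s - 14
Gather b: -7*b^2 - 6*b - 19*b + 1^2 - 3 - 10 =-7*b^2 - 25*b - 12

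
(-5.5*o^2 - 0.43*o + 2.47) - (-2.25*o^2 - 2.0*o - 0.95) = -3.25*o^2 + 1.57*o + 3.42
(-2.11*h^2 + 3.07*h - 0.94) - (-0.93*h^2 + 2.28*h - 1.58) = -1.18*h^2 + 0.79*h + 0.64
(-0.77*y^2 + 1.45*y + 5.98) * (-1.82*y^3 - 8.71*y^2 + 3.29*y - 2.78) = 1.4014*y^5 + 4.0677*y^4 - 26.0464*y^3 - 45.1747*y^2 + 15.6432*y - 16.6244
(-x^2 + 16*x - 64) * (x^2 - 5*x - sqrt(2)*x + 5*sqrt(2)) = -x^4 + sqrt(2)*x^3 + 21*x^3 - 144*x^2 - 21*sqrt(2)*x^2 + 144*sqrt(2)*x + 320*x - 320*sqrt(2)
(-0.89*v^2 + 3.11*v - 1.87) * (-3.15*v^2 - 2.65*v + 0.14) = 2.8035*v^4 - 7.438*v^3 - 2.4756*v^2 + 5.3909*v - 0.2618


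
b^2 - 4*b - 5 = (b - 5)*(b + 1)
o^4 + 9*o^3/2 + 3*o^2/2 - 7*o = o*(o - 1)*(o + 2)*(o + 7/2)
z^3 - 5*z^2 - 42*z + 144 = (z - 8)*(z - 3)*(z + 6)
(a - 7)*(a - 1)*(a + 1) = a^3 - 7*a^2 - a + 7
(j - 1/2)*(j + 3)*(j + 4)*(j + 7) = j^4 + 27*j^3/2 + 54*j^2 + 107*j/2 - 42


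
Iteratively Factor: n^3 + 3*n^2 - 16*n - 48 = (n - 4)*(n^2 + 7*n + 12) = (n - 4)*(n + 4)*(n + 3)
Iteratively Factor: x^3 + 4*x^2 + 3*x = (x)*(x^2 + 4*x + 3) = x*(x + 1)*(x + 3)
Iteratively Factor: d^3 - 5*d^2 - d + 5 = (d - 5)*(d^2 - 1) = (d - 5)*(d + 1)*(d - 1)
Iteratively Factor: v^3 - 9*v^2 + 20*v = (v - 5)*(v^2 - 4*v) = v*(v - 5)*(v - 4)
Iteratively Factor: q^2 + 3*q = (q)*(q + 3)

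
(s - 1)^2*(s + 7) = s^3 + 5*s^2 - 13*s + 7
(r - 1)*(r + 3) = r^2 + 2*r - 3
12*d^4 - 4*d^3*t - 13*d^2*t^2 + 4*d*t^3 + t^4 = (-2*d + t)*(-d + t)*(d + t)*(6*d + t)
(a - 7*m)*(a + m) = a^2 - 6*a*m - 7*m^2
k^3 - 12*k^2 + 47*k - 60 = (k - 5)*(k - 4)*(k - 3)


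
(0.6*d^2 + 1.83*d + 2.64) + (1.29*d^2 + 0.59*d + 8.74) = 1.89*d^2 + 2.42*d + 11.38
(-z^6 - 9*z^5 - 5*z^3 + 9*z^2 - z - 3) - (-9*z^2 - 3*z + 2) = -z^6 - 9*z^5 - 5*z^3 + 18*z^2 + 2*z - 5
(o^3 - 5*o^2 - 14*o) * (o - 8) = o^4 - 13*o^3 + 26*o^2 + 112*o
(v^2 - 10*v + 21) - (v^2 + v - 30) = 51 - 11*v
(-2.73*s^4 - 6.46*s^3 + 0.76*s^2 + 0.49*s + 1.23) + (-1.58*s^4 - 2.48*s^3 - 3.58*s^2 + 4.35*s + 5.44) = -4.31*s^4 - 8.94*s^3 - 2.82*s^2 + 4.84*s + 6.67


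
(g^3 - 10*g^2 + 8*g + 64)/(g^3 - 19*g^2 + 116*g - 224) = (g + 2)/(g - 7)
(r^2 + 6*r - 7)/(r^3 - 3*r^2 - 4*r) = (-r^2 - 6*r + 7)/(r*(-r^2 + 3*r + 4))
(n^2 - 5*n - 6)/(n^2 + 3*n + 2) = (n - 6)/(n + 2)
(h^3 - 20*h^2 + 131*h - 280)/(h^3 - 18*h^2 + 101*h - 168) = (h - 5)/(h - 3)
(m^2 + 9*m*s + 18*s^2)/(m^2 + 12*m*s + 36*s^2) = (m + 3*s)/(m + 6*s)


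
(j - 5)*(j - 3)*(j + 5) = j^3 - 3*j^2 - 25*j + 75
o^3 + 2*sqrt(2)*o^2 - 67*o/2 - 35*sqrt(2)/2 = (o - 7*sqrt(2)/2)*(o + sqrt(2)/2)*(o + 5*sqrt(2))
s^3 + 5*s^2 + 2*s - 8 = (s - 1)*(s + 2)*(s + 4)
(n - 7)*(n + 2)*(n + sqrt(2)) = n^3 - 5*n^2 + sqrt(2)*n^2 - 14*n - 5*sqrt(2)*n - 14*sqrt(2)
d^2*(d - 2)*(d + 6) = d^4 + 4*d^3 - 12*d^2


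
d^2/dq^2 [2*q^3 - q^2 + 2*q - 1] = 12*q - 2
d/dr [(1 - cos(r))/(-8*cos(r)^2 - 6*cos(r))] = (-3*sin(r)^3/cos(r)^2 + sin(r) - 8*tan(r))/(2*(4*cos(r) + 3)^2)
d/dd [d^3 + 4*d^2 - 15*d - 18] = 3*d^2 + 8*d - 15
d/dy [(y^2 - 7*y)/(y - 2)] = (y^2 - 4*y + 14)/(y^2 - 4*y + 4)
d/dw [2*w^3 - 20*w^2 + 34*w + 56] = 6*w^2 - 40*w + 34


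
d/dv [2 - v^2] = -2*v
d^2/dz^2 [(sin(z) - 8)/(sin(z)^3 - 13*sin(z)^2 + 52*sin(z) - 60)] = (-4*sin(z)^7 + 111*sin(z)^6 - 1099*sin(z)^5 + 4610*sin(z)^4 - 5326*sin(z)^3 - 16336*sin(z)^2 + 46248*sin(z) - 24544)/(sin(z)^3 - 13*sin(z)^2 + 52*sin(z) - 60)^3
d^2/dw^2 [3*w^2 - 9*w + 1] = 6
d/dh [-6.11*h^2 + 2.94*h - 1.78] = 2.94 - 12.22*h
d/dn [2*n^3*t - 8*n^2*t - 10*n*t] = 2*t*(3*n^2 - 8*n - 5)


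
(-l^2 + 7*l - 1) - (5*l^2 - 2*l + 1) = -6*l^2 + 9*l - 2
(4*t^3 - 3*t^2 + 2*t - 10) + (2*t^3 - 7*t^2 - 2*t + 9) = 6*t^3 - 10*t^2 - 1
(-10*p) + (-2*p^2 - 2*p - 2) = -2*p^2 - 12*p - 2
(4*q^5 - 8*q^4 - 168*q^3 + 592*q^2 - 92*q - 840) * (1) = 4*q^5 - 8*q^4 - 168*q^3 + 592*q^2 - 92*q - 840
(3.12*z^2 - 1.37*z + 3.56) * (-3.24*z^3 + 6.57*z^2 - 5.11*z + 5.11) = -10.1088*z^5 + 24.9372*z^4 - 36.4785*z^3 + 46.3331*z^2 - 25.1923*z + 18.1916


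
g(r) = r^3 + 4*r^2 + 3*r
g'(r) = 3*r^2 + 8*r + 3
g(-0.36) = -0.61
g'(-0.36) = 0.51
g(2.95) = 69.33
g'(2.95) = 52.71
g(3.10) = 77.53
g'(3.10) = 56.63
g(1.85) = 25.57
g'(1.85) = 28.07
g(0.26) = 1.07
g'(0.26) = 5.28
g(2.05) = 31.58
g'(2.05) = 32.01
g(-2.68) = 1.44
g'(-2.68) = 3.11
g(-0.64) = -0.54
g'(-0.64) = -0.89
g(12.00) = 2340.00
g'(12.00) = 531.00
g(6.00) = 378.00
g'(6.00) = 159.00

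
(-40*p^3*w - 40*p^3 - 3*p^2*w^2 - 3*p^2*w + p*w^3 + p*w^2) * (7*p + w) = -280*p^4*w - 280*p^4 - 61*p^3*w^2 - 61*p^3*w + 4*p^2*w^3 + 4*p^2*w^2 + p*w^4 + p*w^3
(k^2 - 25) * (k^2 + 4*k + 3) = k^4 + 4*k^3 - 22*k^2 - 100*k - 75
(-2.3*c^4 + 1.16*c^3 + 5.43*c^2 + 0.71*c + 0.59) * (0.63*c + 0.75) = -1.449*c^5 - 0.9942*c^4 + 4.2909*c^3 + 4.5198*c^2 + 0.9042*c + 0.4425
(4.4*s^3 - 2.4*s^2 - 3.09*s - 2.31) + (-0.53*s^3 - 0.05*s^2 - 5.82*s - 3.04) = 3.87*s^3 - 2.45*s^2 - 8.91*s - 5.35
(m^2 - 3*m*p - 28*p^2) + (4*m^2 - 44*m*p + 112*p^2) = 5*m^2 - 47*m*p + 84*p^2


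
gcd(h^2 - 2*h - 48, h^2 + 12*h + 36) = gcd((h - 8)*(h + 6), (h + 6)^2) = h + 6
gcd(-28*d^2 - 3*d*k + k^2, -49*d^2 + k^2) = 7*d - k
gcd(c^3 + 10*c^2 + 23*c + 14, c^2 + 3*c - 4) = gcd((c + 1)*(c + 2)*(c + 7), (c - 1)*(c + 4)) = 1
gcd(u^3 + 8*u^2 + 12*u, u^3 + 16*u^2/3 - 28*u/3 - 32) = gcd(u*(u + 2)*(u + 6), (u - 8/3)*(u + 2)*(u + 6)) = u^2 + 8*u + 12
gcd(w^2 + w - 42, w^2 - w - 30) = w - 6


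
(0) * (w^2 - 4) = 0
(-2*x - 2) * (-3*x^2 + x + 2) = 6*x^3 + 4*x^2 - 6*x - 4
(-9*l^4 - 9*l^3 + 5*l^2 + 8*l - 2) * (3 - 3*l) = 27*l^5 - 42*l^3 - 9*l^2 + 30*l - 6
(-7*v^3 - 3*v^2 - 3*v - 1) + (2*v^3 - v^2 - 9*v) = -5*v^3 - 4*v^2 - 12*v - 1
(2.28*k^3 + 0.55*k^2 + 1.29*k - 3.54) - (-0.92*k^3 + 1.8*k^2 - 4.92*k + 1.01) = 3.2*k^3 - 1.25*k^2 + 6.21*k - 4.55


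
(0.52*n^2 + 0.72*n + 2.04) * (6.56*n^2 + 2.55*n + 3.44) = 3.4112*n^4 + 6.0492*n^3 + 17.0072*n^2 + 7.6788*n + 7.0176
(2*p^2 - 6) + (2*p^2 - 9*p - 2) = 4*p^2 - 9*p - 8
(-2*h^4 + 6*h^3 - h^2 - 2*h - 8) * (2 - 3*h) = 6*h^5 - 22*h^4 + 15*h^3 + 4*h^2 + 20*h - 16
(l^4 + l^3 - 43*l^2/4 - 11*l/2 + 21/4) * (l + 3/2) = l^5 + 5*l^4/2 - 37*l^3/4 - 173*l^2/8 - 3*l + 63/8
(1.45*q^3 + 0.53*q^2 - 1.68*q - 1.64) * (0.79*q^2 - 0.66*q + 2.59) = 1.1455*q^5 - 0.5383*q^4 + 2.0785*q^3 + 1.1859*q^2 - 3.2688*q - 4.2476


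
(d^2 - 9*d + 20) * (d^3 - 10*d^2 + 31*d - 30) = d^5 - 19*d^4 + 141*d^3 - 509*d^2 + 890*d - 600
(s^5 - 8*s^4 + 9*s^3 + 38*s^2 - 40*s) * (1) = s^5 - 8*s^4 + 9*s^3 + 38*s^2 - 40*s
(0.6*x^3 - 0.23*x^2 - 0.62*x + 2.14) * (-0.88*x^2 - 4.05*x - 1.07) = -0.528*x^5 - 2.2276*x^4 + 0.8351*x^3 + 0.8739*x^2 - 8.0036*x - 2.2898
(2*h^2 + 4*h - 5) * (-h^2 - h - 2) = -2*h^4 - 6*h^3 - 3*h^2 - 3*h + 10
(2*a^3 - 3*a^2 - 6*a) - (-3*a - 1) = 2*a^3 - 3*a^2 - 3*a + 1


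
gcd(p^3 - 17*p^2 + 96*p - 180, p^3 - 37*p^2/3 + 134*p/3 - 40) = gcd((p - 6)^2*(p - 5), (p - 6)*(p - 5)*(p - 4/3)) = p^2 - 11*p + 30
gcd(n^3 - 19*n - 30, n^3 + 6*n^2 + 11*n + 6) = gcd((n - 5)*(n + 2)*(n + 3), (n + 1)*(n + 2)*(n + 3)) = n^2 + 5*n + 6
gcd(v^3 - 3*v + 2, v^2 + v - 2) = v^2 + v - 2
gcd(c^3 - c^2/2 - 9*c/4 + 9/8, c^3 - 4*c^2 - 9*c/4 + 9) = c^2 - 9/4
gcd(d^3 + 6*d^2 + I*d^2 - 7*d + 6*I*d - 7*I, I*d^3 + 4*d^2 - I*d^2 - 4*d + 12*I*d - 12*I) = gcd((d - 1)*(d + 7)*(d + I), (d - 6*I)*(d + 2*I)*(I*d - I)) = d - 1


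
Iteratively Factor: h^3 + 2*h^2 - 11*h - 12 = (h + 4)*(h^2 - 2*h - 3) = (h + 1)*(h + 4)*(h - 3)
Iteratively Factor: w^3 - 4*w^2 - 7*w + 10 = (w - 1)*(w^2 - 3*w - 10) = (w - 5)*(w - 1)*(w + 2)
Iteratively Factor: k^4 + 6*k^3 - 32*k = (k - 2)*(k^3 + 8*k^2 + 16*k) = (k - 2)*(k + 4)*(k^2 + 4*k) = k*(k - 2)*(k + 4)*(k + 4)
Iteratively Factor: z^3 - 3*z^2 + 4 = (z - 2)*(z^2 - z - 2) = (z - 2)*(z + 1)*(z - 2)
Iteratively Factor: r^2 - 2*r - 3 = (r + 1)*(r - 3)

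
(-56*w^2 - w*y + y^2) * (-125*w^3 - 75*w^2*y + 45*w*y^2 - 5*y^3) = 7000*w^5 + 4325*w^4*y - 2570*w^3*y^2 + 160*w^2*y^3 + 50*w*y^4 - 5*y^5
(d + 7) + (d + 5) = 2*d + 12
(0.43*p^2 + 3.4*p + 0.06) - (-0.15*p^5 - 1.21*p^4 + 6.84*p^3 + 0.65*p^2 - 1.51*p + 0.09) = 0.15*p^5 + 1.21*p^4 - 6.84*p^3 - 0.22*p^2 + 4.91*p - 0.03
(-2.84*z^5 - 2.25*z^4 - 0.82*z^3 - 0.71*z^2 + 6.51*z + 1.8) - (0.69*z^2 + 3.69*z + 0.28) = -2.84*z^5 - 2.25*z^4 - 0.82*z^3 - 1.4*z^2 + 2.82*z + 1.52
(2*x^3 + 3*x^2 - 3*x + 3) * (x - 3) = 2*x^4 - 3*x^3 - 12*x^2 + 12*x - 9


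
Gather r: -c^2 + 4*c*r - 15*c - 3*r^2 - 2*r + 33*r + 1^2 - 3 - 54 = -c^2 - 15*c - 3*r^2 + r*(4*c + 31) - 56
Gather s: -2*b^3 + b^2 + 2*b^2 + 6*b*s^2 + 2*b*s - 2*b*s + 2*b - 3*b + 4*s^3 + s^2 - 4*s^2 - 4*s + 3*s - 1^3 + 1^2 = -2*b^3 + 3*b^2 - b + 4*s^3 + s^2*(6*b - 3) - s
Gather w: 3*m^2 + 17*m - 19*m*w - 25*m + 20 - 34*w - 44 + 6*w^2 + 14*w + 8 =3*m^2 - 8*m + 6*w^2 + w*(-19*m - 20) - 16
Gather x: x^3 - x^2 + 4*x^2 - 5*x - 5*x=x^3 + 3*x^2 - 10*x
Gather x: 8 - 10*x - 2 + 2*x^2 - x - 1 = 2*x^2 - 11*x + 5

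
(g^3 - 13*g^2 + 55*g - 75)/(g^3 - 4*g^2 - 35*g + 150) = (g - 3)/(g + 6)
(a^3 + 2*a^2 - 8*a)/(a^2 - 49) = a*(a^2 + 2*a - 8)/(a^2 - 49)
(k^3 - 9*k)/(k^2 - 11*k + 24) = k*(k + 3)/(k - 8)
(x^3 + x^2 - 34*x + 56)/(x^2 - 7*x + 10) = (x^2 + 3*x - 28)/(x - 5)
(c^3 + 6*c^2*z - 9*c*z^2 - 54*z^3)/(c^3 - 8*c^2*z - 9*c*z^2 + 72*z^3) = (-c - 6*z)/(-c + 8*z)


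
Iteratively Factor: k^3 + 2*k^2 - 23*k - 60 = (k + 3)*(k^2 - k - 20) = (k + 3)*(k + 4)*(k - 5)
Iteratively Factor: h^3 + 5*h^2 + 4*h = (h + 4)*(h^2 + h) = h*(h + 4)*(h + 1)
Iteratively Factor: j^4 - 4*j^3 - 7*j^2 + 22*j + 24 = (j + 2)*(j^3 - 6*j^2 + 5*j + 12) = (j - 4)*(j + 2)*(j^2 - 2*j - 3) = (j - 4)*(j - 3)*(j + 2)*(j + 1)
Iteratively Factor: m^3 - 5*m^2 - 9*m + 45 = (m - 5)*(m^2 - 9) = (m - 5)*(m - 3)*(m + 3)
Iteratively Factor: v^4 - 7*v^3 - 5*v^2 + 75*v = (v - 5)*(v^3 - 2*v^2 - 15*v) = (v - 5)^2*(v^2 + 3*v) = (v - 5)^2*(v + 3)*(v)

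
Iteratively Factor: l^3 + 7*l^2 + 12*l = (l + 3)*(l^2 + 4*l) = (l + 3)*(l + 4)*(l)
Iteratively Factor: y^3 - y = (y - 1)*(y^2 + y) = y*(y - 1)*(y + 1)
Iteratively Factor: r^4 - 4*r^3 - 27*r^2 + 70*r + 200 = (r - 5)*(r^3 + r^2 - 22*r - 40) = (r - 5)*(r + 2)*(r^2 - r - 20) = (r - 5)^2*(r + 2)*(r + 4)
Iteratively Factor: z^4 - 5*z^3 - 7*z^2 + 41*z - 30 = (z - 1)*(z^3 - 4*z^2 - 11*z + 30) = (z - 5)*(z - 1)*(z^2 + z - 6) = (z - 5)*(z - 2)*(z - 1)*(z + 3)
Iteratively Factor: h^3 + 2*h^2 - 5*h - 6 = (h + 3)*(h^2 - h - 2) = (h + 1)*(h + 3)*(h - 2)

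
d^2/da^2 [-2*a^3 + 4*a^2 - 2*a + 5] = 8 - 12*a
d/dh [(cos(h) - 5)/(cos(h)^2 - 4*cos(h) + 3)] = (cos(h)^2 - 10*cos(h) + 17)*sin(h)/(cos(h)^2 - 4*cos(h) + 3)^2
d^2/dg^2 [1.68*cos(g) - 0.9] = -1.68*cos(g)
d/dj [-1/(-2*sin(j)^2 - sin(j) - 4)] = -(4*sin(j) + 1)*cos(j)/(sin(j) - cos(2*j) + 5)^2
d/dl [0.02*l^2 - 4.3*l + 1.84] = 0.04*l - 4.3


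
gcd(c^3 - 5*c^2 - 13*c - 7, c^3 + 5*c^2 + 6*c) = 1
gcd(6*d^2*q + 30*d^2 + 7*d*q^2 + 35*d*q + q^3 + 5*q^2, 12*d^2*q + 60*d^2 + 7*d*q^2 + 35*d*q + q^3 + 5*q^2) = q + 5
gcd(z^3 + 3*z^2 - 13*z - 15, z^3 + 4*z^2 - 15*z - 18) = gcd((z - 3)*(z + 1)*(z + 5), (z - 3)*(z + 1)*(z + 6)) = z^2 - 2*z - 3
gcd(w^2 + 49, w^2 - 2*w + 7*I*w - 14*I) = w + 7*I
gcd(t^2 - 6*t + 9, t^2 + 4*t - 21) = t - 3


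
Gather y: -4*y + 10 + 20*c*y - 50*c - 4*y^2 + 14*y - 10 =-50*c - 4*y^2 + y*(20*c + 10)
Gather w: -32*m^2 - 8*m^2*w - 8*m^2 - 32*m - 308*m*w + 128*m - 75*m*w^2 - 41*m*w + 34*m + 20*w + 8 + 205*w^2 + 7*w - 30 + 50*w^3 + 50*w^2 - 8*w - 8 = -40*m^2 + 130*m + 50*w^3 + w^2*(255 - 75*m) + w*(-8*m^2 - 349*m + 19) - 30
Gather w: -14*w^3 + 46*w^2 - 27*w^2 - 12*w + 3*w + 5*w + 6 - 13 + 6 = -14*w^3 + 19*w^2 - 4*w - 1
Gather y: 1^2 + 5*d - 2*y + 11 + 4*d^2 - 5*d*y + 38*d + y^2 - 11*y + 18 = 4*d^2 + 43*d + y^2 + y*(-5*d - 13) + 30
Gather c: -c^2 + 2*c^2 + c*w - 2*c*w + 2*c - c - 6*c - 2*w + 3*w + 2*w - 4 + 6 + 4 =c^2 + c*(-w - 5) + 3*w + 6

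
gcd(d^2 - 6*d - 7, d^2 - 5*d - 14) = d - 7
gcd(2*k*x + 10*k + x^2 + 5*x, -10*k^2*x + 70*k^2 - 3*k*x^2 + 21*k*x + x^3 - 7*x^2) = 2*k + x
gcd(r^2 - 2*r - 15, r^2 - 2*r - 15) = r^2 - 2*r - 15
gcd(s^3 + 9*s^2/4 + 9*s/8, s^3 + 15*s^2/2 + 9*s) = s^2 + 3*s/2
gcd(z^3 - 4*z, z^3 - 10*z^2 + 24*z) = z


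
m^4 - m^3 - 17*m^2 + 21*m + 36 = (m - 3)^2*(m + 1)*(m + 4)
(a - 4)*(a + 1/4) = a^2 - 15*a/4 - 1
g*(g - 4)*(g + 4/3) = g^3 - 8*g^2/3 - 16*g/3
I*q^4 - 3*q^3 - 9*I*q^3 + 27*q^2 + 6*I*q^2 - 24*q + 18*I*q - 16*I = (q - 8)*(q + I)*(q + 2*I)*(I*q - I)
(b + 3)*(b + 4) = b^2 + 7*b + 12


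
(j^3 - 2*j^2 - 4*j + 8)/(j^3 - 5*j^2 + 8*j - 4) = (j + 2)/(j - 1)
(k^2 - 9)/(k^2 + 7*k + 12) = (k - 3)/(k + 4)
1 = 1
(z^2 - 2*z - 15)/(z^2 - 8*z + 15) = (z + 3)/(z - 3)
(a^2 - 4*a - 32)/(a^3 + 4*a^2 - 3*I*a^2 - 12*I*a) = (a - 8)/(a*(a - 3*I))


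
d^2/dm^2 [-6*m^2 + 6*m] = -12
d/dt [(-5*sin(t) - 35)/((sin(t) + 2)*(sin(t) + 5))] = 5*(sin(t)^2 + 14*sin(t) + 39)*cos(t)/((sin(t) + 2)^2*(sin(t) + 5)^2)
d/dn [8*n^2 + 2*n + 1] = 16*n + 2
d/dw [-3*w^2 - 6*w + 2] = -6*w - 6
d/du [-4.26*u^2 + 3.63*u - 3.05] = 3.63 - 8.52*u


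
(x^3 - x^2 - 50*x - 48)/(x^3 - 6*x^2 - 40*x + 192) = (x + 1)/(x - 4)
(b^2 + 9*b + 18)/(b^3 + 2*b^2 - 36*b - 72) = (b + 3)/(b^2 - 4*b - 12)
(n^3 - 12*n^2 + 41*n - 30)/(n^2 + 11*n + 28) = (n^3 - 12*n^2 + 41*n - 30)/(n^2 + 11*n + 28)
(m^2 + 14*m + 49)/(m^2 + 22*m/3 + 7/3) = 3*(m + 7)/(3*m + 1)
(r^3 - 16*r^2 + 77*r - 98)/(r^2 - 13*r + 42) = (r^2 - 9*r + 14)/(r - 6)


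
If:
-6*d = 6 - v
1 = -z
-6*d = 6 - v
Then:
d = v/6 - 1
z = -1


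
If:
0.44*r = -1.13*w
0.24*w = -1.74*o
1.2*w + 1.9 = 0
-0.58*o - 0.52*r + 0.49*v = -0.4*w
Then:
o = 0.22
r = 4.07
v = 5.87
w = -1.58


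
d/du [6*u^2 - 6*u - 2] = 12*u - 6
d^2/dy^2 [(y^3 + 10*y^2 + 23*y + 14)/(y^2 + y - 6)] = 8*(5*y^3 + 51*y^2 + 141*y + 149)/(y^6 + 3*y^5 - 15*y^4 - 35*y^3 + 90*y^2 + 108*y - 216)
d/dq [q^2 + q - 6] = 2*q + 1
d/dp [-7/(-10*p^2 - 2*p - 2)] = 7*(-10*p - 1)/(2*(5*p^2 + p + 1)^2)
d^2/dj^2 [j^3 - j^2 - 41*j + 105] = 6*j - 2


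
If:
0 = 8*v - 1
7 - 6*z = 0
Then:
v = 1/8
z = 7/6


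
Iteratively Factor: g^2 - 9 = (g + 3)*(g - 3)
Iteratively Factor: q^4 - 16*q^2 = (q)*(q^3 - 16*q) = q*(q - 4)*(q^2 + 4*q) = q^2*(q - 4)*(q + 4)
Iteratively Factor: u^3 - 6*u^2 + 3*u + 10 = (u - 2)*(u^2 - 4*u - 5) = (u - 2)*(u + 1)*(u - 5)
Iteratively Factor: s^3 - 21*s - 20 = (s + 4)*(s^2 - 4*s - 5) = (s - 5)*(s + 4)*(s + 1)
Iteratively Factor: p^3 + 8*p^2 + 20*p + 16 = (p + 2)*(p^2 + 6*p + 8) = (p + 2)*(p + 4)*(p + 2)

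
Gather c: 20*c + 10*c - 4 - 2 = 30*c - 6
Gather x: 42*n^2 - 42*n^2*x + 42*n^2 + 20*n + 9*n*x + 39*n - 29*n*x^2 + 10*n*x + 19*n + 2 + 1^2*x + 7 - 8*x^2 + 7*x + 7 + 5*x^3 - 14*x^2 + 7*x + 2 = 84*n^2 + 78*n + 5*x^3 + x^2*(-29*n - 22) + x*(-42*n^2 + 19*n + 15) + 18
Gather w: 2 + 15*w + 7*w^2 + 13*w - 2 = 7*w^2 + 28*w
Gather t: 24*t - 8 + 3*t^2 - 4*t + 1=3*t^2 + 20*t - 7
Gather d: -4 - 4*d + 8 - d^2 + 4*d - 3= 1 - d^2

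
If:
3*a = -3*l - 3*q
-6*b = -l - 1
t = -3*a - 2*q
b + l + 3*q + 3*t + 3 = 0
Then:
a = 25*t/47 + 38/47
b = 6*t/47 + 11/47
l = 36*t/47 + 19/47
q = -61*t/47 - 57/47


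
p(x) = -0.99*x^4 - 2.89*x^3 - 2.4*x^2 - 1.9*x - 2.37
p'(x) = -3.96*x^3 - 8.67*x^2 - 4.8*x - 1.9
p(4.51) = -734.45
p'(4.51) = -563.16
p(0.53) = -4.56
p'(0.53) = -7.47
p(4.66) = -822.65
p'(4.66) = -613.27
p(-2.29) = -3.12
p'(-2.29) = 11.18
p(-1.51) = -0.17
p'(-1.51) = -0.79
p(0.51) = -4.41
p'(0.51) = -7.13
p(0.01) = -2.39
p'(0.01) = -1.95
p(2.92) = -172.31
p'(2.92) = -188.43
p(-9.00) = -4568.25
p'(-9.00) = 2225.87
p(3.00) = -187.89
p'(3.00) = -201.25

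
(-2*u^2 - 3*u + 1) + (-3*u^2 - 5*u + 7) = -5*u^2 - 8*u + 8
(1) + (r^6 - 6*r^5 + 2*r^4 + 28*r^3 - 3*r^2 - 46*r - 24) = r^6 - 6*r^5 + 2*r^4 + 28*r^3 - 3*r^2 - 46*r - 23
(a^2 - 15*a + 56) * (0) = 0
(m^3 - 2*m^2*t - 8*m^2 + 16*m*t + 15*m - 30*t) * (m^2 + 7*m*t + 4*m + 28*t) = m^5 + 5*m^4*t - 4*m^4 - 14*m^3*t^2 - 20*m^3*t - 17*m^3 + 56*m^2*t^2 - 85*m^2*t + 60*m^2 + 238*m*t^2 + 300*m*t - 840*t^2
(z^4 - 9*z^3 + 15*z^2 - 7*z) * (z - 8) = z^5 - 17*z^4 + 87*z^3 - 127*z^2 + 56*z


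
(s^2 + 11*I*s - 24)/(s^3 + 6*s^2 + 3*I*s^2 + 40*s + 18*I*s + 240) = (s + 3*I)/(s^2 + s*(6 - 5*I) - 30*I)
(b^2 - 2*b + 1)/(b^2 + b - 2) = (b - 1)/(b + 2)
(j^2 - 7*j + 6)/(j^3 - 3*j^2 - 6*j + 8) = (j - 6)/(j^2 - 2*j - 8)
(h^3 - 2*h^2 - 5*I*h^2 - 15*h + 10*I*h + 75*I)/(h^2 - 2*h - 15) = h - 5*I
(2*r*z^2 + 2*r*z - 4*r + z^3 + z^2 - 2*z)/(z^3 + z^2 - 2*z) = (2*r + z)/z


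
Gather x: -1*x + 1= 1 - x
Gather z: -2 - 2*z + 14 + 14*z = 12*z + 12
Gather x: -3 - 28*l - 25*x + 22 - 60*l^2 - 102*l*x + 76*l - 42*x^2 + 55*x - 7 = -60*l^2 + 48*l - 42*x^2 + x*(30 - 102*l) + 12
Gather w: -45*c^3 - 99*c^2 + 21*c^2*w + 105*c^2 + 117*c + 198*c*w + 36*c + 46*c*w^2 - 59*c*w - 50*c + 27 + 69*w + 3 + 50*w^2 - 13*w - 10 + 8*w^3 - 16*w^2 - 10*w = -45*c^3 + 6*c^2 + 103*c + 8*w^3 + w^2*(46*c + 34) + w*(21*c^2 + 139*c + 46) + 20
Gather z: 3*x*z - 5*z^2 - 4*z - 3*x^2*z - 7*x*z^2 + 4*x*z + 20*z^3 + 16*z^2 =20*z^3 + z^2*(11 - 7*x) + z*(-3*x^2 + 7*x - 4)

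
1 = 1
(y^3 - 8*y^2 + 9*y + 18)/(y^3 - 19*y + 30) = (y^2 - 5*y - 6)/(y^2 + 3*y - 10)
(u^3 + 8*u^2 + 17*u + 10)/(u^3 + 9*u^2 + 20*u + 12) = (u + 5)/(u + 6)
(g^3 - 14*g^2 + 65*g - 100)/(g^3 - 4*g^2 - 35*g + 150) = (g - 4)/(g + 6)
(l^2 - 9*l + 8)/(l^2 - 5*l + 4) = (l - 8)/(l - 4)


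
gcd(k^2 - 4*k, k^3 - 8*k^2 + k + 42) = 1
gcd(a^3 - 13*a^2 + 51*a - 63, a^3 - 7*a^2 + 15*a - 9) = a^2 - 6*a + 9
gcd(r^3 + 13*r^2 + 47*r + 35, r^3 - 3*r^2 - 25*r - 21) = r + 1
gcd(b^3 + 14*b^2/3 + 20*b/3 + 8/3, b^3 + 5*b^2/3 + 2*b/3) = b + 2/3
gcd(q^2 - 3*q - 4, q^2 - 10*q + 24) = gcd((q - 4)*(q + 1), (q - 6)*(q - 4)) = q - 4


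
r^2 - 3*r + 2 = (r - 2)*(r - 1)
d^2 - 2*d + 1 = (d - 1)^2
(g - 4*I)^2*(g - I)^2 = g^4 - 10*I*g^3 - 33*g^2 + 40*I*g + 16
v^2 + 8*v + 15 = (v + 3)*(v + 5)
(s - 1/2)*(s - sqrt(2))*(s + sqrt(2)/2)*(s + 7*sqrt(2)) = s^4 - s^3/2 + 13*sqrt(2)*s^3/2 - 8*s^2 - 13*sqrt(2)*s^2/4 - 7*sqrt(2)*s + 4*s + 7*sqrt(2)/2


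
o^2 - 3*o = o*(o - 3)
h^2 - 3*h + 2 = (h - 2)*(h - 1)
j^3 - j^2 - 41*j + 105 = (j - 5)*(j - 3)*(j + 7)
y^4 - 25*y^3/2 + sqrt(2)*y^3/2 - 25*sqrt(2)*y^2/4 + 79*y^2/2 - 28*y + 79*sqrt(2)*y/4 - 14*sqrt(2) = (y - 8)*(y - 7/2)*(y - 1)*(y + sqrt(2)/2)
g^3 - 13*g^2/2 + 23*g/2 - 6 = (g - 4)*(g - 3/2)*(g - 1)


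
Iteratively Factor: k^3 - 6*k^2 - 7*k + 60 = (k - 5)*(k^2 - k - 12) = (k - 5)*(k - 4)*(k + 3)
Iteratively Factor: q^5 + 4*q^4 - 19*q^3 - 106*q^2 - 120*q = (q)*(q^4 + 4*q^3 - 19*q^2 - 106*q - 120) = q*(q + 3)*(q^3 + q^2 - 22*q - 40) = q*(q - 5)*(q + 3)*(q^2 + 6*q + 8) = q*(q - 5)*(q + 2)*(q + 3)*(q + 4)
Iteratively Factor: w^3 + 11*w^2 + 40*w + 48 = (w + 4)*(w^2 + 7*w + 12) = (w + 4)^2*(w + 3)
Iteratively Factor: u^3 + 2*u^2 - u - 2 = (u + 1)*(u^2 + u - 2) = (u - 1)*(u + 1)*(u + 2)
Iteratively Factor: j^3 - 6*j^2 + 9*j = (j - 3)*(j^2 - 3*j) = (j - 3)^2*(j)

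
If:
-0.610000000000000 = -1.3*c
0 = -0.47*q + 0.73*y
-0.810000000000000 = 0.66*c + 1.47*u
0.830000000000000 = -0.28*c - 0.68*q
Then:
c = 0.47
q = -1.41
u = -0.76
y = -0.91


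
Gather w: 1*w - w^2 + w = -w^2 + 2*w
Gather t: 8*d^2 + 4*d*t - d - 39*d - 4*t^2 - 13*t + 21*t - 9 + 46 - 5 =8*d^2 - 40*d - 4*t^2 + t*(4*d + 8) + 32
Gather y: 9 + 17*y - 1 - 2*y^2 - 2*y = -2*y^2 + 15*y + 8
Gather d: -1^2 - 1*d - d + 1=-2*d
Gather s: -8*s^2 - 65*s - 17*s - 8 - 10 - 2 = -8*s^2 - 82*s - 20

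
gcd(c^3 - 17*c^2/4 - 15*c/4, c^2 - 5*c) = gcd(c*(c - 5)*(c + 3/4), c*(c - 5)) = c^2 - 5*c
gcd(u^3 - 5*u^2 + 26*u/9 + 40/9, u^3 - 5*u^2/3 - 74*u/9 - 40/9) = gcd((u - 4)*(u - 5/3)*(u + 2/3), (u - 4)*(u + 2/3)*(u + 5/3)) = u^2 - 10*u/3 - 8/3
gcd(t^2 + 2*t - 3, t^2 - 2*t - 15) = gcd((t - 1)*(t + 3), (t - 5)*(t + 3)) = t + 3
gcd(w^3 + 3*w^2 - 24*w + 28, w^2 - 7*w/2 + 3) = w - 2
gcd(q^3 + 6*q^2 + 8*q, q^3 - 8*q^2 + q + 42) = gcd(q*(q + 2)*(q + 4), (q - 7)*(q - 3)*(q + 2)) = q + 2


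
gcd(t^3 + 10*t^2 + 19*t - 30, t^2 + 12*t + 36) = t + 6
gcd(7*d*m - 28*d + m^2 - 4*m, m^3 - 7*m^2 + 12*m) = m - 4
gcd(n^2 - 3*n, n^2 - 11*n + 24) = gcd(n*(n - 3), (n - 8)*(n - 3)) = n - 3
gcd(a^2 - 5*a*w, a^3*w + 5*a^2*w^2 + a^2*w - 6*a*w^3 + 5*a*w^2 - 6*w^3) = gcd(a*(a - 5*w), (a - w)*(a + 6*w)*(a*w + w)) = 1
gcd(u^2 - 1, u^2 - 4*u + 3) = u - 1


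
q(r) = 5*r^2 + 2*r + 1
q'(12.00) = 122.00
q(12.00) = 745.00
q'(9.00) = 92.00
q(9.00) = 424.00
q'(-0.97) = -7.70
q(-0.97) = 3.76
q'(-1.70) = -15.00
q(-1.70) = 12.05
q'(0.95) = 11.50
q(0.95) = 7.41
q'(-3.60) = -34.00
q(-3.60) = 58.60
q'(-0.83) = -6.30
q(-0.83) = 2.78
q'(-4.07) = -38.70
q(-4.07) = 75.68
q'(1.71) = 19.10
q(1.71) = 19.04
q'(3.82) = 40.20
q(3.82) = 81.60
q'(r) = 10*r + 2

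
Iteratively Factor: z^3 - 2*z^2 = (z - 2)*(z^2) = z*(z - 2)*(z)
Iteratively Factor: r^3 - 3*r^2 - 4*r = (r + 1)*(r^2 - 4*r) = (r - 4)*(r + 1)*(r)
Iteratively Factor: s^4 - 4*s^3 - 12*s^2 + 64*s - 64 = (s - 2)*(s^3 - 2*s^2 - 16*s + 32) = (s - 4)*(s - 2)*(s^2 + 2*s - 8) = (s - 4)*(s - 2)*(s + 4)*(s - 2)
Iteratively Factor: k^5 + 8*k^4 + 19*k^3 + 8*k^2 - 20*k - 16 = (k - 1)*(k^4 + 9*k^3 + 28*k^2 + 36*k + 16) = (k - 1)*(k + 4)*(k^3 + 5*k^2 + 8*k + 4) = (k - 1)*(k + 2)*(k + 4)*(k^2 + 3*k + 2) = (k - 1)*(k + 1)*(k + 2)*(k + 4)*(k + 2)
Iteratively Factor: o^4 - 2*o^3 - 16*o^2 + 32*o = (o - 4)*(o^3 + 2*o^2 - 8*o) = (o - 4)*(o + 4)*(o^2 - 2*o) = (o - 4)*(o - 2)*(o + 4)*(o)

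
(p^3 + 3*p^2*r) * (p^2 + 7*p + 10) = p^5 + 3*p^4*r + 7*p^4 + 21*p^3*r + 10*p^3 + 30*p^2*r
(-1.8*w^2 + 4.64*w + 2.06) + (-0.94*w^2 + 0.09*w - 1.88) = -2.74*w^2 + 4.73*w + 0.18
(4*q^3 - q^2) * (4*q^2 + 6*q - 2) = 16*q^5 + 20*q^4 - 14*q^3 + 2*q^2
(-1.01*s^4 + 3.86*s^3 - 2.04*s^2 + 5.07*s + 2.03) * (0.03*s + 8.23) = -0.0303*s^5 - 8.1965*s^4 + 31.7066*s^3 - 16.6371*s^2 + 41.787*s + 16.7069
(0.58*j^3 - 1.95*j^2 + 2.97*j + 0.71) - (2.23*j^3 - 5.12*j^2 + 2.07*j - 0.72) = -1.65*j^3 + 3.17*j^2 + 0.9*j + 1.43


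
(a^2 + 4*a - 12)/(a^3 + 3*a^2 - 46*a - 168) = (a - 2)/(a^2 - 3*a - 28)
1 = 1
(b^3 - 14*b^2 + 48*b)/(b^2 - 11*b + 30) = b*(b - 8)/(b - 5)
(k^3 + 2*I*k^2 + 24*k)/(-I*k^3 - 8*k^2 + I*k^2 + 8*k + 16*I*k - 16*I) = k*(I*k - 6)/(k^2 - k*(1 + 4*I) + 4*I)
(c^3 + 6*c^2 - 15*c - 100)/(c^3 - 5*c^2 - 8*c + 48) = (c^2 + 10*c + 25)/(c^2 - c - 12)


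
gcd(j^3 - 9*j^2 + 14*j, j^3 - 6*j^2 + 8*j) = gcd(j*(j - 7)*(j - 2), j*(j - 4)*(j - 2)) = j^2 - 2*j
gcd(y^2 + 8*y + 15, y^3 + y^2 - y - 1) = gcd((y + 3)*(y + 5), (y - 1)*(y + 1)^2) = 1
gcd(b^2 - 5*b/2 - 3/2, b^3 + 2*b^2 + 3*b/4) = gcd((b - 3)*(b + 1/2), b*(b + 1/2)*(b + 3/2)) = b + 1/2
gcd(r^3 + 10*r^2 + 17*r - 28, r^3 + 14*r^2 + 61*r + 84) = r^2 + 11*r + 28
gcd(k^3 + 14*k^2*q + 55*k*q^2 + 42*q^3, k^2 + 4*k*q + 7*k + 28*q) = 1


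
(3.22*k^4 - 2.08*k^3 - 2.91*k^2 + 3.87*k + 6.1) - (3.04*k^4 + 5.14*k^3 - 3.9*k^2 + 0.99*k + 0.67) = 0.18*k^4 - 7.22*k^3 + 0.99*k^2 + 2.88*k + 5.43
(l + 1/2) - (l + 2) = -3/2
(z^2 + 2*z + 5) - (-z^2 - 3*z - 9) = 2*z^2 + 5*z + 14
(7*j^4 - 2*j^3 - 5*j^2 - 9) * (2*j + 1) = 14*j^5 + 3*j^4 - 12*j^3 - 5*j^2 - 18*j - 9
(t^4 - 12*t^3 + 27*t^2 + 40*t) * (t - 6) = t^5 - 18*t^4 + 99*t^3 - 122*t^2 - 240*t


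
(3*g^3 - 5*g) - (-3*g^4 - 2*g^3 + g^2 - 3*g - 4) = 3*g^4 + 5*g^3 - g^2 - 2*g + 4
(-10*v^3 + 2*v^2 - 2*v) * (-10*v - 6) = 100*v^4 + 40*v^3 + 8*v^2 + 12*v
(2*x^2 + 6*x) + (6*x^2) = 8*x^2 + 6*x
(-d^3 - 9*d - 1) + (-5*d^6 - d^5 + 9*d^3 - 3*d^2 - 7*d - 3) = -5*d^6 - d^5 + 8*d^3 - 3*d^2 - 16*d - 4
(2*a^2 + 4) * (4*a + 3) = 8*a^3 + 6*a^2 + 16*a + 12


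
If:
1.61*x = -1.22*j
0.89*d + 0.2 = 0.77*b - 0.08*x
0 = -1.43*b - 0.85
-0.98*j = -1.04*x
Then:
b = -0.59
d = -0.74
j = 0.00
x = 0.00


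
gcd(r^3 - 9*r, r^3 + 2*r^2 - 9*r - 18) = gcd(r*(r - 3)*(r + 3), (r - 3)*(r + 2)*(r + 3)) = r^2 - 9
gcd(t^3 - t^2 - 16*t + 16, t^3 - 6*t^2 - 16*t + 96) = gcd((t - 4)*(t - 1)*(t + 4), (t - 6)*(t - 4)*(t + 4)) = t^2 - 16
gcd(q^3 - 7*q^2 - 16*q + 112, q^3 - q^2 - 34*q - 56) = q^2 - 3*q - 28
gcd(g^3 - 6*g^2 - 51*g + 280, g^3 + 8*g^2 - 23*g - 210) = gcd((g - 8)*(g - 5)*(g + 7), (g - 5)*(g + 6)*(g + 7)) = g^2 + 2*g - 35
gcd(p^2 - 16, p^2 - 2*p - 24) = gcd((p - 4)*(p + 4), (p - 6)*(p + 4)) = p + 4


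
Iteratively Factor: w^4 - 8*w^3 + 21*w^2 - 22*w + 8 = (w - 1)*(w^3 - 7*w^2 + 14*w - 8) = (w - 2)*(w - 1)*(w^2 - 5*w + 4) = (w - 2)*(w - 1)^2*(w - 4)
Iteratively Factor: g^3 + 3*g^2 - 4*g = (g - 1)*(g^2 + 4*g) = (g - 1)*(g + 4)*(g)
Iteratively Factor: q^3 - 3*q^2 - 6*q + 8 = (q - 1)*(q^2 - 2*q - 8) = (q - 1)*(q + 2)*(q - 4)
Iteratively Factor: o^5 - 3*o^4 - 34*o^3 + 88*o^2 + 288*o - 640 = (o + 4)*(o^4 - 7*o^3 - 6*o^2 + 112*o - 160) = (o - 2)*(o + 4)*(o^3 - 5*o^2 - 16*o + 80) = (o - 2)*(o + 4)^2*(o^2 - 9*o + 20) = (o - 5)*(o - 2)*(o + 4)^2*(o - 4)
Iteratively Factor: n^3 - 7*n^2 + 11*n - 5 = (n - 5)*(n^2 - 2*n + 1) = (n - 5)*(n - 1)*(n - 1)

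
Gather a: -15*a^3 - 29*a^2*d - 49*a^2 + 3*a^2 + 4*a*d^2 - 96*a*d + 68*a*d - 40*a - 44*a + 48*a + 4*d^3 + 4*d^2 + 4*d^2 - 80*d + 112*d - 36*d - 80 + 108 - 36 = -15*a^3 + a^2*(-29*d - 46) + a*(4*d^2 - 28*d - 36) + 4*d^3 + 8*d^2 - 4*d - 8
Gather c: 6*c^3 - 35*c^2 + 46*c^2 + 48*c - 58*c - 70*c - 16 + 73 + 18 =6*c^3 + 11*c^2 - 80*c + 75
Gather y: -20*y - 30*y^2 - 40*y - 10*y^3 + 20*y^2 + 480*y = -10*y^3 - 10*y^2 + 420*y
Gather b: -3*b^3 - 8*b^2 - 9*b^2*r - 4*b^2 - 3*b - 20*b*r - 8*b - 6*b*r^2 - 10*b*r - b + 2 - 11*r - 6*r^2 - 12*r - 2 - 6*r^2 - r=-3*b^3 + b^2*(-9*r - 12) + b*(-6*r^2 - 30*r - 12) - 12*r^2 - 24*r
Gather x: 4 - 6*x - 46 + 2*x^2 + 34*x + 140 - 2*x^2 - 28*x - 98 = 0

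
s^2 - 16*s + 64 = (s - 8)^2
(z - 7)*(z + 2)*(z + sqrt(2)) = z^3 - 5*z^2 + sqrt(2)*z^2 - 14*z - 5*sqrt(2)*z - 14*sqrt(2)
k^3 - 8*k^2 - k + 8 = (k - 8)*(k - 1)*(k + 1)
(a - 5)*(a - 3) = a^2 - 8*a + 15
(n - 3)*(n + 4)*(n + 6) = n^3 + 7*n^2 - 6*n - 72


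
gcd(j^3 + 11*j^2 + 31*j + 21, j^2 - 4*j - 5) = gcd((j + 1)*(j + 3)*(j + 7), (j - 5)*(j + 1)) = j + 1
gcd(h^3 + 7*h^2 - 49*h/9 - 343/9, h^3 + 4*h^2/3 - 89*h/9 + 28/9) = h - 7/3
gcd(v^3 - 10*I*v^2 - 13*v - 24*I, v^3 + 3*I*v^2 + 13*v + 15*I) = v^2 - 2*I*v + 3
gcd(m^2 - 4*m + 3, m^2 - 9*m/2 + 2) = 1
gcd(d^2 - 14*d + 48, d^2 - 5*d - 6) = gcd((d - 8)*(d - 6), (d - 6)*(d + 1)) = d - 6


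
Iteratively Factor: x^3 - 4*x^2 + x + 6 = (x - 3)*(x^2 - x - 2) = (x - 3)*(x - 2)*(x + 1)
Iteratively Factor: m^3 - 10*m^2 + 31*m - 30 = (m - 2)*(m^2 - 8*m + 15) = (m - 5)*(m - 2)*(m - 3)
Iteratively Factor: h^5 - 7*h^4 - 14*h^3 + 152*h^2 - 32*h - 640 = (h + 2)*(h^4 - 9*h^3 + 4*h^2 + 144*h - 320) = (h - 4)*(h + 2)*(h^3 - 5*h^2 - 16*h + 80) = (h - 5)*(h - 4)*(h + 2)*(h^2 - 16) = (h - 5)*(h - 4)^2*(h + 2)*(h + 4)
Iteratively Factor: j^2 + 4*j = (j)*(j + 4)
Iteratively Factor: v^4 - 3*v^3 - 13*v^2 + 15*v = (v)*(v^3 - 3*v^2 - 13*v + 15) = v*(v - 5)*(v^2 + 2*v - 3) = v*(v - 5)*(v - 1)*(v + 3)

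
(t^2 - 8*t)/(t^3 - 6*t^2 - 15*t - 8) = t/(t^2 + 2*t + 1)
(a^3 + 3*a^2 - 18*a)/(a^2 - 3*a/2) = 2*(a^2 + 3*a - 18)/(2*a - 3)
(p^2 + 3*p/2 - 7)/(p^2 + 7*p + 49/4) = 2*(p - 2)/(2*p + 7)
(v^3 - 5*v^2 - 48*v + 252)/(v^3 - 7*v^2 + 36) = (v^2 + v - 42)/(v^2 - v - 6)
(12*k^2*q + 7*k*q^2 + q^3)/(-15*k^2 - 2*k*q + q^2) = q*(4*k + q)/(-5*k + q)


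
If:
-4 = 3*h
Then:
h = -4/3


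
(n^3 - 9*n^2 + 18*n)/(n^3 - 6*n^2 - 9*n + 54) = n/(n + 3)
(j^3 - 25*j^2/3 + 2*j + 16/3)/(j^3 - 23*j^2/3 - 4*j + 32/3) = (3*j + 2)/(3*j + 4)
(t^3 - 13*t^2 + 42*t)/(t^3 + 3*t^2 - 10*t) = (t^2 - 13*t + 42)/(t^2 + 3*t - 10)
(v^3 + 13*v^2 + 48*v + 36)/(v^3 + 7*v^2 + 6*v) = (v + 6)/v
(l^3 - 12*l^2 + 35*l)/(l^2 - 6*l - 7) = l*(l - 5)/(l + 1)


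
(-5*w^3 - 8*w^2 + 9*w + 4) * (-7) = 35*w^3 + 56*w^2 - 63*w - 28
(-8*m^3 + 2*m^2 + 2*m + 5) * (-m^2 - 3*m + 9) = 8*m^5 + 22*m^4 - 80*m^3 + 7*m^2 + 3*m + 45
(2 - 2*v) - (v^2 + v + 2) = -v^2 - 3*v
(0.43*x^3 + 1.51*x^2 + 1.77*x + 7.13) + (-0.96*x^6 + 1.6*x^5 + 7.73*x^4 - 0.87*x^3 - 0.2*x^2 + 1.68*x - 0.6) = -0.96*x^6 + 1.6*x^5 + 7.73*x^4 - 0.44*x^3 + 1.31*x^2 + 3.45*x + 6.53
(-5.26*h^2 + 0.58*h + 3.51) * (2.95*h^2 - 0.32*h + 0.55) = -15.517*h^4 + 3.3942*h^3 + 7.2759*h^2 - 0.8042*h + 1.9305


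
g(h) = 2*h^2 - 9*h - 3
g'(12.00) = 39.00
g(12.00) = 177.00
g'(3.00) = 3.00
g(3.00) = -12.00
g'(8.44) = 24.76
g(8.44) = 63.51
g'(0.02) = -8.92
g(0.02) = -3.18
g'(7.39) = 20.56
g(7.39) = 39.71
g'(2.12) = -0.52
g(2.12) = -13.09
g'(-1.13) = -13.52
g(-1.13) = 9.72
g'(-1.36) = -14.44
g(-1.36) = 12.94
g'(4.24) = 7.96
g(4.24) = -5.20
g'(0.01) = -8.96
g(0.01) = -3.09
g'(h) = 4*h - 9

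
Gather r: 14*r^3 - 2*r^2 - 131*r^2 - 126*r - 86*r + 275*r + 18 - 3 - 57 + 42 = 14*r^3 - 133*r^2 + 63*r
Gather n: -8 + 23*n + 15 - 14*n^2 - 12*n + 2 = -14*n^2 + 11*n + 9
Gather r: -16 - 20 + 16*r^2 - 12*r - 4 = 16*r^2 - 12*r - 40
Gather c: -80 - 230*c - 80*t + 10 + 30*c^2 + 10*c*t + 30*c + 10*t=30*c^2 + c*(10*t - 200) - 70*t - 70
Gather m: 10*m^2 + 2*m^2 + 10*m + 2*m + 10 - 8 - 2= 12*m^2 + 12*m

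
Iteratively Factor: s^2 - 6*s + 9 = (s - 3)*(s - 3)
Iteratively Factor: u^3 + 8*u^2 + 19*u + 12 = (u + 1)*(u^2 + 7*u + 12) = (u + 1)*(u + 4)*(u + 3)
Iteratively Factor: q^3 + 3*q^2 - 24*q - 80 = (q - 5)*(q^2 + 8*q + 16) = (q - 5)*(q + 4)*(q + 4)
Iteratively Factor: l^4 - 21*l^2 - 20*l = (l + 1)*(l^3 - l^2 - 20*l) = (l - 5)*(l + 1)*(l^2 + 4*l) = (l - 5)*(l + 1)*(l + 4)*(l)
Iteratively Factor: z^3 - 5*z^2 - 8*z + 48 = (z - 4)*(z^2 - z - 12) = (z - 4)^2*(z + 3)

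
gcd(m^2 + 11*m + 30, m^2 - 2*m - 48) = m + 6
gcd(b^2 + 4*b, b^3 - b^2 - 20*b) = b^2 + 4*b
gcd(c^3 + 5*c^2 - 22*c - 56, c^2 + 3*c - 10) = 1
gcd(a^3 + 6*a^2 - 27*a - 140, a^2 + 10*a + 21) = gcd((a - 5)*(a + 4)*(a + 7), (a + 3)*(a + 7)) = a + 7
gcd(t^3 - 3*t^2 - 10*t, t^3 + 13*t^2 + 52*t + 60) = t + 2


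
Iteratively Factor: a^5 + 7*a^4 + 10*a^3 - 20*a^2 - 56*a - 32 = (a + 2)*(a^4 + 5*a^3 - 20*a - 16) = (a + 2)*(a + 4)*(a^3 + a^2 - 4*a - 4) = (a + 2)^2*(a + 4)*(a^2 - a - 2) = (a - 2)*(a + 2)^2*(a + 4)*(a + 1)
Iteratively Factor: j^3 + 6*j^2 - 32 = (j + 4)*(j^2 + 2*j - 8) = (j - 2)*(j + 4)*(j + 4)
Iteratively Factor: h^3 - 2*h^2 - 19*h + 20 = (h + 4)*(h^2 - 6*h + 5) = (h - 1)*(h + 4)*(h - 5)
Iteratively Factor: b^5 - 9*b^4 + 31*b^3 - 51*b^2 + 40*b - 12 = (b - 2)*(b^4 - 7*b^3 + 17*b^2 - 17*b + 6) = (b - 2)^2*(b^3 - 5*b^2 + 7*b - 3) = (b - 3)*(b - 2)^2*(b^2 - 2*b + 1) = (b - 3)*(b - 2)^2*(b - 1)*(b - 1)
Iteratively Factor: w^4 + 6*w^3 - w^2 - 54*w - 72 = (w + 3)*(w^3 + 3*w^2 - 10*w - 24) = (w - 3)*(w + 3)*(w^2 + 6*w + 8) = (w - 3)*(w + 3)*(w + 4)*(w + 2)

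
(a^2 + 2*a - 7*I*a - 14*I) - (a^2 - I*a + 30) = 2*a - 6*I*a - 30 - 14*I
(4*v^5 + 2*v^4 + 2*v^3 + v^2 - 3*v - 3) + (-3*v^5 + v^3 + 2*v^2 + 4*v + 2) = v^5 + 2*v^4 + 3*v^3 + 3*v^2 + v - 1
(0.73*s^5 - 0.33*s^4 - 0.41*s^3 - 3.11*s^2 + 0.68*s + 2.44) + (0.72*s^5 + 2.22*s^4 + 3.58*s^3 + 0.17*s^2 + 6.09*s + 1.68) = 1.45*s^5 + 1.89*s^4 + 3.17*s^3 - 2.94*s^2 + 6.77*s + 4.12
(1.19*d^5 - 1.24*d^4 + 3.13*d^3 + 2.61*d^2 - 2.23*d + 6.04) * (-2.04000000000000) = -2.4276*d^5 + 2.5296*d^4 - 6.3852*d^3 - 5.3244*d^2 + 4.5492*d - 12.3216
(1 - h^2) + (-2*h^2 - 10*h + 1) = -3*h^2 - 10*h + 2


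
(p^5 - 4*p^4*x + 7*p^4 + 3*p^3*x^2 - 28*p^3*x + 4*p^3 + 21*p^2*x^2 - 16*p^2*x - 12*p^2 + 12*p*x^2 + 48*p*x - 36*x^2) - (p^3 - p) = p^5 - 4*p^4*x + 7*p^4 + 3*p^3*x^2 - 28*p^3*x + 3*p^3 + 21*p^2*x^2 - 16*p^2*x - 12*p^2 + 12*p*x^2 + 48*p*x + p - 36*x^2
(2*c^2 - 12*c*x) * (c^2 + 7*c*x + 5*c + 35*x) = 2*c^4 + 2*c^3*x + 10*c^3 - 84*c^2*x^2 + 10*c^2*x - 420*c*x^2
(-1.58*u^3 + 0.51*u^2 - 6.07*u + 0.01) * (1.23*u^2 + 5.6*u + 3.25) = -1.9434*u^5 - 8.2207*u^4 - 9.7451*u^3 - 32.3222*u^2 - 19.6715*u + 0.0325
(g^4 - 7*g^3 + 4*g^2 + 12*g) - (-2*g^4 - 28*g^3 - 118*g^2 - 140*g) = 3*g^4 + 21*g^3 + 122*g^2 + 152*g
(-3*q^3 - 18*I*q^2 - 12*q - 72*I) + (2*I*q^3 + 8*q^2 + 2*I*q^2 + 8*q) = -3*q^3 + 2*I*q^3 + 8*q^2 - 16*I*q^2 - 4*q - 72*I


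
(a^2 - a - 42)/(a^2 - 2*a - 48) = (a - 7)/(a - 8)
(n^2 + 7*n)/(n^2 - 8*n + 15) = n*(n + 7)/(n^2 - 8*n + 15)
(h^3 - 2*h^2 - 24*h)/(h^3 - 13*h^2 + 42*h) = (h + 4)/(h - 7)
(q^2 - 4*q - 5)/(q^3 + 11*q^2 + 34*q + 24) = (q - 5)/(q^2 + 10*q + 24)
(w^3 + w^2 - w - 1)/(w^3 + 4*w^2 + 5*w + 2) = (w - 1)/(w + 2)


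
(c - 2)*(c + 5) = c^2 + 3*c - 10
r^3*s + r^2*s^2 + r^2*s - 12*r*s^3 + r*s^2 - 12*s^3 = (r - 3*s)*(r + 4*s)*(r*s + s)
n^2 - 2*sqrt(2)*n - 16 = (n - 4*sqrt(2))*(n + 2*sqrt(2))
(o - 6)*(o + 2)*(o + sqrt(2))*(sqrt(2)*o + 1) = sqrt(2)*o^4 - 4*sqrt(2)*o^3 + 3*o^3 - 11*sqrt(2)*o^2 - 12*o^2 - 36*o - 4*sqrt(2)*o - 12*sqrt(2)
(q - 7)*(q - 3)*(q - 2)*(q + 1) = q^4 - 11*q^3 + 29*q^2 - q - 42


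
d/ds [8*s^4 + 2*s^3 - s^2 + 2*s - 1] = 32*s^3 + 6*s^2 - 2*s + 2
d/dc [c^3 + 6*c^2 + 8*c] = 3*c^2 + 12*c + 8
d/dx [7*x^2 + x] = 14*x + 1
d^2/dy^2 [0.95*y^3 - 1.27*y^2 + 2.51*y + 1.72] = 5.7*y - 2.54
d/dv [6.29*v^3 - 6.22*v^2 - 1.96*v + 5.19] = 18.87*v^2 - 12.44*v - 1.96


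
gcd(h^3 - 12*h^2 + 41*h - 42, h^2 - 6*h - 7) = h - 7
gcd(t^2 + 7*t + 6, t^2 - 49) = 1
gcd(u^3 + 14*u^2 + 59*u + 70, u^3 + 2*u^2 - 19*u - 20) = u + 5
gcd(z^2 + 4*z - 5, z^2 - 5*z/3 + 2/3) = z - 1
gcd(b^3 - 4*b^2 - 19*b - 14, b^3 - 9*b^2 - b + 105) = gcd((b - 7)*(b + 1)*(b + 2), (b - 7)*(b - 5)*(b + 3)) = b - 7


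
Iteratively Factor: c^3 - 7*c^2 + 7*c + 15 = (c - 5)*(c^2 - 2*c - 3) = (c - 5)*(c - 3)*(c + 1)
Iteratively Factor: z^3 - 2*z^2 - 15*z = (z)*(z^2 - 2*z - 15) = z*(z - 5)*(z + 3)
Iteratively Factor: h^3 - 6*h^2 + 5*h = (h)*(h^2 - 6*h + 5) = h*(h - 5)*(h - 1)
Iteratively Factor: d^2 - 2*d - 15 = (d + 3)*(d - 5)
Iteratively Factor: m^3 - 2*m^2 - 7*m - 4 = (m + 1)*(m^2 - 3*m - 4) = (m + 1)^2*(m - 4)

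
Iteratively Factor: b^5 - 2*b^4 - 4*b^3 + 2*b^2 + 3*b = (b + 1)*(b^4 - 3*b^3 - b^2 + 3*b) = (b + 1)^2*(b^3 - 4*b^2 + 3*b) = b*(b + 1)^2*(b^2 - 4*b + 3) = b*(b - 3)*(b + 1)^2*(b - 1)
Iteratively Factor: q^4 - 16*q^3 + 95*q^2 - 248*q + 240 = (q - 4)*(q^3 - 12*q^2 + 47*q - 60) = (q - 4)^2*(q^2 - 8*q + 15) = (q - 5)*(q - 4)^2*(q - 3)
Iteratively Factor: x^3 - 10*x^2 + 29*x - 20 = (x - 4)*(x^2 - 6*x + 5) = (x - 4)*(x - 1)*(x - 5)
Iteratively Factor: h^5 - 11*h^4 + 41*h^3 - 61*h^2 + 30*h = (h - 3)*(h^4 - 8*h^3 + 17*h^2 - 10*h) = (h - 5)*(h - 3)*(h^3 - 3*h^2 + 2*h) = (h - 5)*(h - 3)*(h - 1)*(h^2 - 2*h) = (h - 5)*(h - 3)*(h - 2)*(h - 1)*(h)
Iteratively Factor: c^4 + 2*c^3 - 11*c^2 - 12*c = (c - 3)*(c^3 + 5*c^2 + 4*c) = c*(c - 3)*(c^2 + 5*c + 4) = c*(c - 3)*(c + 4)*(c + 1)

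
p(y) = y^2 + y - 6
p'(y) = 2*y + 1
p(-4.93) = 13.37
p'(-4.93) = -8.86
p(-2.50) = -2.25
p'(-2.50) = -4.00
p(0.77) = -4.64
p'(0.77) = 2.54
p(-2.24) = -3.22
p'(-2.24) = -3.48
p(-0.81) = -6.15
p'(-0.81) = -0.62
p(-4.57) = 10.31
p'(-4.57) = -8.14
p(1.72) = -1.32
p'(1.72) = 4.44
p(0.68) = -4.86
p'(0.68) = 2.36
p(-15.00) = 204.00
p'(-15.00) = -29.00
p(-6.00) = 24.00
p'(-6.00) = -11.00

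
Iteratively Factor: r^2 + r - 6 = (r + 3)*(r - 2)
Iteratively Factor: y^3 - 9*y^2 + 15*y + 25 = (y - 5)*(y^2 - 4*y - 5) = (y - 5)^2*(y + 1)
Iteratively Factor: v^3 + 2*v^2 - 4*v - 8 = (v + 2)*(v^2 - 4) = (v + 2)^2*(v - 2)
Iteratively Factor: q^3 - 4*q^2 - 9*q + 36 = (q - 3)*(q^2 - q - 12) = (q - 4)*(q - 3)*(q + 3)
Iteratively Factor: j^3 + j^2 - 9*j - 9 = (j + 1)*(j^2 - 9) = (j - 3)*(j + 1)*(j + 3)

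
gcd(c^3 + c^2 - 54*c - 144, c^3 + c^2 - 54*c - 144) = c^3 + c^2 - 54*c - 144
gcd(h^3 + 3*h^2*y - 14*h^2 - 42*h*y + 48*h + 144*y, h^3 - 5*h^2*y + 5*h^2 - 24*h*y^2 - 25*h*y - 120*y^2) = h + 3*y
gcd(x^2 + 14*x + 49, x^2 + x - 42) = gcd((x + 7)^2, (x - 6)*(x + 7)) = x + 7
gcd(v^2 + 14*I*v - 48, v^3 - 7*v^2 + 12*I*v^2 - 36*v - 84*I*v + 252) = v + 6*I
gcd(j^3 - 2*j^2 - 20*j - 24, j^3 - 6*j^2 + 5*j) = 1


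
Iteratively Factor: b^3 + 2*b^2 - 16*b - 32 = (b - 4)*(b^2 + 6*b + 8) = (b - 4)*(b + 2)*(b + 4)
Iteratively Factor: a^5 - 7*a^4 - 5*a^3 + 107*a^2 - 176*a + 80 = (a + 4)*(a^4 - 11*a^3 + 39*a^2 - 49*a + 20) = (a - 1)*(a + 4)*(a^3 - 10*a^2 + 29*a - 20) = (a - 4)*(a - 1)*(a + 4)*(a^2 - 6*a + 5) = (a - 5)*(a - 4)*(a - 1)*(a + 4)*(a - 1)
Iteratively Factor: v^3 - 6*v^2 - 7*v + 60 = (v + 3)*(v^2 - 9*v + 20) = (v - 5)*(v + 3)*(v - 4)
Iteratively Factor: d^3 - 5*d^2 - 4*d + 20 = (d + 2)*(d^2 - 7*d + 10) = (d - 2)*(d + 2)*(d - 5)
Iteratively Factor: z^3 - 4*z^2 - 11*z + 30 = (z - 5)*(z^2 + z - 6) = (z - 5)*(z + 3)*(z - 2)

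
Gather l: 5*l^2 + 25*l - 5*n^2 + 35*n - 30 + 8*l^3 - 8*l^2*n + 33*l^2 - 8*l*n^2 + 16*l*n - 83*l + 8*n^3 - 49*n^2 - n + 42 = 8*l^3 + l^2*(38 - 8*n) + l*(-8*n^2 + 16*n - 58) + 8*n^3 - 54*n^2 + 34*n + 12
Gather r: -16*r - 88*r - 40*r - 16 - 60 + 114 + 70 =108 - 144*r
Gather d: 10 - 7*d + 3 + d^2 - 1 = d^2 - 7*d + 12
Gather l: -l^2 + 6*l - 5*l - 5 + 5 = -l^2 + l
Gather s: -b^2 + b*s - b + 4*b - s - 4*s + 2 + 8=-b^2 + 3*b + s*(b - 5) + 10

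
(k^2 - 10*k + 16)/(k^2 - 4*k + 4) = (k - 8)/(k - 2)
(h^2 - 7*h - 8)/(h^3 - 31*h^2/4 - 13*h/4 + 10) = 4*(h + 1)/(4*h^2 + h - 5)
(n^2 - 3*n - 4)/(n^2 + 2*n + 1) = (n - 4)/(n + 1)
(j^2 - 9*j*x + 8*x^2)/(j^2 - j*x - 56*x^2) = (j - x)/(j + 7*x)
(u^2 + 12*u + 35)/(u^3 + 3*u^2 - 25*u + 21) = (u + 5)/(u^2 - 4*u + 3)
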